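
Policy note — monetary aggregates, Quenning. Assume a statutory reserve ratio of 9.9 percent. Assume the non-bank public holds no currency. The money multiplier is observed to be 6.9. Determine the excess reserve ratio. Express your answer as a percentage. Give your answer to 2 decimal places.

4.59%

Using m = 6.9. Since m = (1 + c)/(c + rr + e), the denominator satisfies c + rr + e = (1 + c)/m = (1 + 0) / 6.9 ≈ 0.144928.
With c = 0 and rr = 0.099, the excess reserve ratio is 0.144928 − 0 − 0.099 = 0.045928.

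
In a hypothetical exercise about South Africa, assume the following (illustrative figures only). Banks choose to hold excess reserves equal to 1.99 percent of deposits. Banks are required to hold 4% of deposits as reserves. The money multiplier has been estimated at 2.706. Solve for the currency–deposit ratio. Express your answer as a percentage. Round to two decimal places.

Using m = 2.706. From m = (1 + c)/(c + rr + e), rearranging gives 1 + c = m·(c + rr + e), so c·(1 − m) = m·(rr + e) − 1.
Hence c = [m·(rr + e) − 1]/(1 − m) = [2.706 × (0.04 + 0.0199) − 1] / (1 − 2.706) ≈ 0.491155.

49.12%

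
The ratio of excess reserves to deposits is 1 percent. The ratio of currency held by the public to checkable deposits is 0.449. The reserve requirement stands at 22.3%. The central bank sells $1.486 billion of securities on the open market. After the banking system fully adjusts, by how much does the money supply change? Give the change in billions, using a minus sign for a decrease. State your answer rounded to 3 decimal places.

-3.157 billion

The money multiplier is m = (1 + c) / (rr + e + c) = (1 + 0.449) / (0.223 + 0.01 + 0.449) ≈ 2.12463.
The sale removes 1.486 billion of base, so ΔM = m × ΔMB = 2.12463 × (−1.486) ≈ -3.1572 billion.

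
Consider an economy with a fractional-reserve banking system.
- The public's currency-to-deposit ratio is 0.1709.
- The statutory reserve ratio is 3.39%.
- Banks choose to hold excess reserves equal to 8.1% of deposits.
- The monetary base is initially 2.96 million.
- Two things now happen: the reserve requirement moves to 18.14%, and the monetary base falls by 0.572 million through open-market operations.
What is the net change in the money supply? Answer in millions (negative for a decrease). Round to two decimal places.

Before: m₁ = (1 + 0.1709) / (0.0339 + 0.081 + 0.1709) ≈ 4.0969, MB₁ = 2.96, so M₁ = 4.0969 × 2.96 ≈ 12.1268 million.
After: m₂ = (1 + 0.1709) / (0.1814 + 0.081 + 0.1709) ≈ 2.7023, MB₂ = 2.96 − 0.572 = 2.388, so M₂ = 2.7023 × 2.388 ≈ 6.4531 million.
ΔM = M₂ − M₁ = 6.4531 − 12.1268 = -5.6737 million.

-5.67 million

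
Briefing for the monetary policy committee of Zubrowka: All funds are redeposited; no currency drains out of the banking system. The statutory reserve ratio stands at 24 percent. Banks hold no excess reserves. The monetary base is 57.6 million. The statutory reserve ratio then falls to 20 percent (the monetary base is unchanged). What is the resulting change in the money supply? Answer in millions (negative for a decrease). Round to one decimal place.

48.0 million

Initially m₁ = 1 / (0.24) ≈ 4.1667, so M₁ = 4.1667 × 57.6 ≈ 240.0019 million.
After the change m₂ = 1 / (0.2) = 5, so M₂ = 5 × 57.6 = 288 million.
ΔM = M₂ − M₁ = 288 − 240.0019 = 47.9981 million.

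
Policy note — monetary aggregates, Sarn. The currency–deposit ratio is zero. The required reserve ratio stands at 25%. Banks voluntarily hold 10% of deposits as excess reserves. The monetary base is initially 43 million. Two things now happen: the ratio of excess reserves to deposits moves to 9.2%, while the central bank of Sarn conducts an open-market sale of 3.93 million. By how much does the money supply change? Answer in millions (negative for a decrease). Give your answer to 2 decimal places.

-8.62 million

Before: m₁ = 1 / (0.25 + 0.1) ≈ 2.85714, MB₁ = 43, so M₁ = 2.85714 × 43 ≈ 122.857 million.
After: m₂ = 1 / (0.25 + 0.092) ≈ 2.92398, MB₂ = 43 − 3.93 = 39.07, so M₂ = 2.92398 × 39.07 ≈ 114.2399 million.
ΔM = M₂ − M₁ = 114.2399 − 122.857 = -8.6171 million.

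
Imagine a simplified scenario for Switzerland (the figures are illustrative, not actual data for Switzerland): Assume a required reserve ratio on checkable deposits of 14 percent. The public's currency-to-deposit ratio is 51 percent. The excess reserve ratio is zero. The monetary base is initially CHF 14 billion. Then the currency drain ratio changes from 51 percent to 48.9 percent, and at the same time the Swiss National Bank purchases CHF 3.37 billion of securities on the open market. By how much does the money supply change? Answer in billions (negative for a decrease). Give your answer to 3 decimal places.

CHF 8.596 billion

Before: m₁ = (1 + 0.51) / (0.14 + 0.51) ≈ 2.323077, MB₁ = 14, so M₁ = 2.323077 × 14 ≈ 32.5231 billion.
After: m₂ = (1 + 0.489) / (0.14 + 0.489) ≈ 2.367250, MB₂ = 14 + 3.37 = 17.37, so M₂ = 2.367250 × 17.37 ≈ 41.1191 billion.
ΔM = M₂ − M₁ = 41.1191 − 32.5231 = 8.596 billion.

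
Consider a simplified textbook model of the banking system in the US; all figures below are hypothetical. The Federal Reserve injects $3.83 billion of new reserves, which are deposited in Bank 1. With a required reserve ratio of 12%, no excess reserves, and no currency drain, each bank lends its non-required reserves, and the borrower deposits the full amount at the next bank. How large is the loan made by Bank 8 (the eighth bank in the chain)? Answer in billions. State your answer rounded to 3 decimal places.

Each bank lends a fraction (1 − rr) = 0.8800 of the deposit it receives, so Bank 8 receives 3.83·0.8800^7 and lends 3.83·0.8800^8 ≈ 1.3774 billion.

$1.377 billion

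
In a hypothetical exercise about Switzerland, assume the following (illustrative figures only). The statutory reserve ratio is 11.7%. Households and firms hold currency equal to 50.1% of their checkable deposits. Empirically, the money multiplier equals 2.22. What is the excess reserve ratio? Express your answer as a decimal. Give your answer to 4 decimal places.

Using m = 2.22. Since m = (1 + c)/(c + rr + e), the denominator satisfies c + rr + e = (1 + c)/m = (1 + 0.501) / 2.22 ≈ 0.676126.
With c = 0.501 and rr = 0.117, the excess reserve ratio is 0.676126 − 0.501 − 0.117 = 0.058126.

0.0581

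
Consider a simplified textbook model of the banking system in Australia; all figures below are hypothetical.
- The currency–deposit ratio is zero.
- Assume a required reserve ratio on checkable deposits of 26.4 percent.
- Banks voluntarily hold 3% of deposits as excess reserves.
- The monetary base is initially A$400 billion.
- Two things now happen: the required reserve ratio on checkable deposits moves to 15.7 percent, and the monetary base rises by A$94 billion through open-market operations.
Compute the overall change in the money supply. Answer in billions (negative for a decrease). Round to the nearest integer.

Before: m₁ = 1 / (0.264 + 0.03) ≈ 3.4014, MB₁ = 400, so M₁ = 3.4014 × 400 = 1360.56 billion.
After: m₂ = 1 / (0.157 + 0.03) ≈ 5.3476, MB₂ = 400 + 94 = 494, so M₂ = 5.3476 × 494 = 2641.7144 billion.
ΔM = M₂ − M₁ = 2641.7144 − 1360.56 = 1281.1544 billion.

A$1281 billion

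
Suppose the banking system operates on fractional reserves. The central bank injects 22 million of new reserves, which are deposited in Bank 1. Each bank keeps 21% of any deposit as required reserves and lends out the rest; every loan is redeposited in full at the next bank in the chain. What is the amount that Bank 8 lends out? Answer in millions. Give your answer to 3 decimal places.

Each bank lends a fraction (1 − rr) = 0.7900 of the deposit it receives, so Bank 8 receives 22·0.7900^7 and lends 22·0.7900^8 ≈ 3.3376 million.

3.338 million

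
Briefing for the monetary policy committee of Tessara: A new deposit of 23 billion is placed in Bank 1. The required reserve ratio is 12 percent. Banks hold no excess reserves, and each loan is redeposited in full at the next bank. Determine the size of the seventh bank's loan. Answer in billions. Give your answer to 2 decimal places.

Each bank lends a fraction (1 − rr) = 0.8800 of the deposit it receives, so Bank 7 receives 23·0.8800^6 and lends 23·0.8800^7 ≈ 9.3995 billion.

9.40 billion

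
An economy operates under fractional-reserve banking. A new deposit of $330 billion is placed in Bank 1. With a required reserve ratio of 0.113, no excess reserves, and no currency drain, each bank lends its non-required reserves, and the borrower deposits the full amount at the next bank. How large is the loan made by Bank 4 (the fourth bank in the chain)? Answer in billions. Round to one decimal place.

Each bank lends a fraction (1 − rr) = 0.8870 of the deposit it receives, so Bank 4 receives 330·0.8870^3 and lends 330·0.8870^4 ≈ 204.2718 billion.

$204.3 billion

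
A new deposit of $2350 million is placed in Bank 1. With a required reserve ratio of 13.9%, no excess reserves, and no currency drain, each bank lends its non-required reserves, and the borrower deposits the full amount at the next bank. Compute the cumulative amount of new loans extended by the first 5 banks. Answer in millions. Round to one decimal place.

Bank i lends (1 − rr)^i of the original deposit: Bank 1 lends 2350·0.8610 = 2023.3500, Bank 2 lends 2350·0.8610² ≈ 1742.1043, and so on.
Summing a geometric series: total = 2350·[0.8610·(1 − 0.8610^5) / (1 − 0.8610)] ≈ 7668.8105 million.

$7668.8 million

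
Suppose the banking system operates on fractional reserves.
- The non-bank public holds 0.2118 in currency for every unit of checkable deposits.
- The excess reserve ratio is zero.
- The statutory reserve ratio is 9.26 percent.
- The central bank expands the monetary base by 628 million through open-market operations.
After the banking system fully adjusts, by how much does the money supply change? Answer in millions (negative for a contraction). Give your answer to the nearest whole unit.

2500 million

The money multiplier is m = (1 + c) / (rr + c) = (1 + 0.2118) / (0.0926 + 0.2118) ≈ 3.9809.
The purchase adds 628 million of base, so ΔM = m × ΔMB = 3.9809 × (+628) = 2500.0052 million.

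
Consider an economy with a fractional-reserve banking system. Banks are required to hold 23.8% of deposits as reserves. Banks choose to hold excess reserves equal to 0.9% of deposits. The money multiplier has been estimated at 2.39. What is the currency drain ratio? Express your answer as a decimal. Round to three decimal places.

0.295

Using m = 2.39. From m = (1 + c)/(c + rr + e), rearranging gives 1 + c = m·(c + rr + e), so c·(1 − m) = m·(rr + e) − 1.
Hence c = [m·(rr + e) − 1]/(1 − m) = [2.39 × (0.238 + 0.009) − 1] / (1 − 2.39) ≈ 0.294727.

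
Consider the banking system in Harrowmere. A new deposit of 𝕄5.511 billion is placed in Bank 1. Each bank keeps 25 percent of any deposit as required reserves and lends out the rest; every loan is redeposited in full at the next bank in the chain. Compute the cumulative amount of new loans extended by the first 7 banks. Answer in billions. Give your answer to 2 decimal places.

Bank i lends (1 − rr)^i of the original deposit: Bank 1 lends 5.511·0.7500 ≈ 4.1333, Bank 2 lends 5.511·0.7500² ≈ 3.0999, and so on.
Summing a geometric series: total = 5.511·[0.7500·(1 − 0.7500^7) / (1 − 0.7500)] ≈ 14.3261 billion.

𝕄14.33 billion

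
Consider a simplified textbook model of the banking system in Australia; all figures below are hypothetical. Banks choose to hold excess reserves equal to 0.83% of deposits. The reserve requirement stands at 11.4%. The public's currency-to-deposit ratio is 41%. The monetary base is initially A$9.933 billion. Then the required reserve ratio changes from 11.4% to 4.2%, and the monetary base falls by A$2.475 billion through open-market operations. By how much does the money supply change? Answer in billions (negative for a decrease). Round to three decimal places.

Before: m₁ = (1 + 0.41) / (0.114 + 0.0083 + 0.41) ≈ 2.64888, MB₁ = 9.933, so M₁ = 2.64888 × 9.933 ≈ 26.3113 billion.
After: m₂ = (1 + 0.41) / (0.042 + 0.0083 + 0.41) ≈ 3.06322, MB₂ = 9.933 − 2.475 = 7.458, so M₂ = 3.06322 × 7.458 ≈ 22.8455 billion.
ΔM = M₂ − M₁ = 22.8455 − 26.3113 = -3.4658 billion.

-3.466 billion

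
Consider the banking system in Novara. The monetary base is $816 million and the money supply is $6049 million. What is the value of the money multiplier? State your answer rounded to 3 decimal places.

7.413

The money multiplier is m = M / MB = 6049 / 816 ≈ 7.41299.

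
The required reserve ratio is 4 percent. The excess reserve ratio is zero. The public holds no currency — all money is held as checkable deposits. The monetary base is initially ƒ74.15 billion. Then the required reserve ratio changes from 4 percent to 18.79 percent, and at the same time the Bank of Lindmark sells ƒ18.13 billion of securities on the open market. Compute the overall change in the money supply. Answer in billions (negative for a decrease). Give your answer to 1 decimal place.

-1555.6 billion

Before: m₁ = 1 / (0.04) = 25, MB₁ = 74.15, so M₁ = 25 × 74.15 = 1853.75 billion.
After: m₂ = 1 / (0.1879) ≈ 5.3220, MB₂ = 74.15 − 18.13 = 56.02, so M₂ = 5.3220 × 56.02 ≈ 298.1384 billion.
ΔM = M₂ − M₁ = 298.1384 − 1853.75 = -1555.6116 billion.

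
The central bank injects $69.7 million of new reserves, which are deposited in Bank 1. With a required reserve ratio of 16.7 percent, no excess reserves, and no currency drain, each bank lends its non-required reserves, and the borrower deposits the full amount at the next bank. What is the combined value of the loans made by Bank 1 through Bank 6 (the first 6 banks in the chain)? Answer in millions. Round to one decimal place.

Bank i lends (1 − rr)^i of the original deposit: Bank 1 lends 69.7·0.8330 = 58.0601, Bank 2 lends 69.7·0.8330² ≈ 48.3641, and so on.
Summing a geometric series: total = 69.7·[0.8330·(1 − 0.8330^6) / (1 − 0.8330)] ≈ 231.5120 million.

$231.5 million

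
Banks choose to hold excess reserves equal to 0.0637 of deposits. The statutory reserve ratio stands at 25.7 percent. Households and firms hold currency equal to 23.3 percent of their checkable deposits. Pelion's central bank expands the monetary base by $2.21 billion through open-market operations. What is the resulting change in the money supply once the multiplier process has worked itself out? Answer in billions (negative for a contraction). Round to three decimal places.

The money multiplier is m = (1 + c) / (rr + e + c) = (1 + 0.233) / (0.257 + 0.0637 + 0.233) ≈ 2.22684.
The purchase adds 2.21 billion of base, so ΔM = m × ΔMB = 2.22684 × (+2.21) ≈ 4.9213 billion.

$4.921 billion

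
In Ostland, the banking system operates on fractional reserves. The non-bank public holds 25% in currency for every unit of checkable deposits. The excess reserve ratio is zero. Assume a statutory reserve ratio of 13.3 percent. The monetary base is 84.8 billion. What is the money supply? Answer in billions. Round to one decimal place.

The money multiplier is m = (1 + c) / (rr + c) = (1 + 0.25) / (0.133 + 0.25) ≈ 3.2637.
So M = m × MB = 3.2637 × 84.8 ≈ 276.7618 billion.

276.8 billion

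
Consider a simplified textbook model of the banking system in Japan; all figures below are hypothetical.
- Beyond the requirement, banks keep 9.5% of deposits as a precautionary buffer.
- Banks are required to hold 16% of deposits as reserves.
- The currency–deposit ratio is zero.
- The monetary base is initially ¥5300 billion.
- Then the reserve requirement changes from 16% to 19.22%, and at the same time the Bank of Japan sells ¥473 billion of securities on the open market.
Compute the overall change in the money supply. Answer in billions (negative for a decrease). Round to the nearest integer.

Before: m₁ = 1 / (0.16 + 0.095) ≈ 3.92157, MB₁ = 5300, so M₁ = 3.92157 × 5300 = 20784.321 billion.
After: m₂ = 1 / (0.1922 + 0.095) ≈ 3.48189, MB₂ = 5300 − 473 = 4827, so M₂ = 3.48189 × 4827 ≈ 16807.083 billion.
ΔM = M₂ − M₁ = 16807.083 − 20784.321 = -3977.238 billion.

-3977 billion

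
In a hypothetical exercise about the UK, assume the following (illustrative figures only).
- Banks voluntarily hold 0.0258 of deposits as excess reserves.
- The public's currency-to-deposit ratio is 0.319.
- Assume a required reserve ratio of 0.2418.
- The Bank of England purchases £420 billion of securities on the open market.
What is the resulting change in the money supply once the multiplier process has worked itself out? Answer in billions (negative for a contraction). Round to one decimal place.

The money multiplier is m = (1 + c) / (rr + e + c) = (1 + 0.319) / (0.2418 + 0.0258 + 0.319) ≈ 2.24855.
The purchase adds 420 billion of base, so ΔM = m × ΔMB = 2.24855 × (+420) = 944.391 billion.

£944.4 billion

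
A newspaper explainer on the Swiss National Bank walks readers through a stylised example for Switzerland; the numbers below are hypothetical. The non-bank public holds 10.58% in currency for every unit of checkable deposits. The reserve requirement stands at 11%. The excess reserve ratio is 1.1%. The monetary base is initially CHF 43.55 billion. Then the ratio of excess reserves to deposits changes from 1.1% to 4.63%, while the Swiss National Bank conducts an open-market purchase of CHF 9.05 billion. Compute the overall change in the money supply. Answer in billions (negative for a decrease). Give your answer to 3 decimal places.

CHF 9.584 billion

Before: m₁ = (1 + 0.1058) / (0.11 + 0.011 + 0.1058) ≈ 4.875661, MB₁ = 43.55, so M₁ = 4.875661 × 43.55 ≈ 212.335 billion.
After: m₂ = (1 + 0.1058) / (0.11 + 0.0463 + 0.1058) ≈ 4.219000, MB₂ = 43.55 + 9.05 = 52.6, so M₂ = 4.219000 × 52.6 = 221.9194 billion.
ΔM = M₂ − M₁ = 221.9194 − 212.335 = 9.5844 billion.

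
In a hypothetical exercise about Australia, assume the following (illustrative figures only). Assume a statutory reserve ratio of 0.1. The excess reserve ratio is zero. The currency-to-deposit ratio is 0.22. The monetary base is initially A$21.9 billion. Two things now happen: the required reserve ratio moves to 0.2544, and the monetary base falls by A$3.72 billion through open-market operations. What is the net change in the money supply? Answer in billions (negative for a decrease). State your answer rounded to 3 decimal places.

-36.741 billion

Before: m₁ = (1 + 0.22) / (0.1 + 0.22) = 3.812500, MB₁ = 21.9, so M₁ = 3.812500 × 21.9 ≈ 83.4937 billion.
After: m₂ = (1 + 0.22) / (0.2544 + 0.22) ≈ 2.571669, MB₂ = 21.9 − 3.72 = 18.18, so M₂ = 2.571669 × 18.18 ≈ 46.7529 billion.
ΔM = M₂ − M₁ = 46.7529 − 83.4937 = -36.7408 billion.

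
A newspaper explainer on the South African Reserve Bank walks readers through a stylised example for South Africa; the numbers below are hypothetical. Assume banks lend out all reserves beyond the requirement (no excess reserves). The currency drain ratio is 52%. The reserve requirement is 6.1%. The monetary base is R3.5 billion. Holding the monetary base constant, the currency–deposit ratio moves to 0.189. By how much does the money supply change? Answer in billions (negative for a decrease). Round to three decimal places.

Initially m₁ = (1 + 0.52) / (0.061 + 0.52) ≈ 2.61618, so M₁ = 2.61618 × 3.5 ≈ 9.1566 billion.
After the change m₂ = (1 + 0.189) / (0.061 + 0.189) = 4.75600, so M₂ = 4.75600 × 3.5 = 16.646 billion.
ΔM = M₂ − M₁ = 16.646 − 9.1566 = 7.4894 billion.

R7.489 billion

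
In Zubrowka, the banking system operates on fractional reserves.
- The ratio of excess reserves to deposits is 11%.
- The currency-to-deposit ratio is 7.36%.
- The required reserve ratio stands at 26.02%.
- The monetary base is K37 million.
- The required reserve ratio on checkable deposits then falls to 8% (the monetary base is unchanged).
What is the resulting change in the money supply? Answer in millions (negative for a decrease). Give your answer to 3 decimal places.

K61.188 million

Initially m₁ = (1 + 0.0736) / (0.2602 + 0.11 + 0.0736) ≈ 2.419108, so M₁ = 2.419108 × 37 ≈ 89.507 million.
After the change m₂ = (1 + 0.0736) / (0.08 + 0.11 + 0.0736) ≈ 4.072838, so M₂ = 4.072838 × 37 ≈ 150.695 million.
ΔM = M₂ − M₁ = 150.695 − 89.507 = 61.188 million.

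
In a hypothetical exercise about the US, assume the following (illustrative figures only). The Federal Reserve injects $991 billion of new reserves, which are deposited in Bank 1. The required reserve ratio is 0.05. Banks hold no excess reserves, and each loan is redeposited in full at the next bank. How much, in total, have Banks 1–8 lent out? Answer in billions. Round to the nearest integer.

Bank i lends (1 − rr)^i of the original deposit: Bank 1 lends 991·0.9500 = 941.4500, Bank 2 lends 991·0.9500² = 894.3775, and so on.
Summing a geometric series: total = 991·[0.9500·(1 − 0.9500^8) / (1 − 0.9500)] ≈ 6337.4567 billion.

$6337 billion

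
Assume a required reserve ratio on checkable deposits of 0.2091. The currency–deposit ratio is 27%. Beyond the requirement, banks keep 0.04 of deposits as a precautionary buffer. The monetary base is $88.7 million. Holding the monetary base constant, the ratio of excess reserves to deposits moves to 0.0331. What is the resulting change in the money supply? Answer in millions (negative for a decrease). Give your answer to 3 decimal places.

Initially m₁ = (1 + 0.27) / (0.2091 + 0.04 + 0.27) ≈ 2.446542, so M₁ = 2.446542 × 88.7 ≈ 217.0083 million.
After the change m₂ = (1 + 0.27) / (0.2091 + 0.0331 + 0.27) ≈ 2.479500, so M₂ = 2.479500 × 88.7 ≈ 219.9316 million.
ΔM = M₂ − M₁ = 219.9316 − 217.0083 = 2.9233 million.

$2.923 million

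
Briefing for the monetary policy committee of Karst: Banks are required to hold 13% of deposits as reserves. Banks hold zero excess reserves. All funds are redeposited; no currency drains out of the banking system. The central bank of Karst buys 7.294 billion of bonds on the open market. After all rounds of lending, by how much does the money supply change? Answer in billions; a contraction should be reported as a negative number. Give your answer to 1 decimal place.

The simple money multiplier is m = 1/rr = 1/0.13 ≈ 7.6923.
An open-market purchase increases the monetary base by 7.294 billion, so ΔM = m × ΔMB = 7.6923 × 7.294 ≈ 56.1076 billion.

56.1 billion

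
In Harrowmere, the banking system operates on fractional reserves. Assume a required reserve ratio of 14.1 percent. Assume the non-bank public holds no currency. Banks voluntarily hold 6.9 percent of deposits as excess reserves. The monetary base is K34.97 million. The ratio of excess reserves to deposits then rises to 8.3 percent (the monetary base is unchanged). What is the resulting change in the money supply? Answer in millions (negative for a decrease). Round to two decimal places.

Initially m₁ = 1 / (0.141 + 0.069) ≈ 4.76190, so M₁ = 4.76190 × 34.97 ≈ 166.5236 million.
After the change m₂ = 1 / (0.141 + 0.083) ≈ 4.46429, so M₂ = 4.46429 × 34.97 ≈ 156.1162 million.
ΔM = M₂ − M₁ = 156.1162 − 166.5236 = -10.4074 million.

-10.41 million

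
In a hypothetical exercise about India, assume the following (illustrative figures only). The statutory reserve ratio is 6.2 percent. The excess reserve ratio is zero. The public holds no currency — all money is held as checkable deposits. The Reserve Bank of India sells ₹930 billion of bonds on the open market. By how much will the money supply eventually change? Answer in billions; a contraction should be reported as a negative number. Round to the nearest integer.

-15000 billion

The simple money multiplier is m = 1/rr = 1/0.062 ≈ 16.1290.
An open-market sale reduces the monetary base by 930 billion, so ΔM = m × ΔMB = 16.1290 × (−930) = -14999.97 billion.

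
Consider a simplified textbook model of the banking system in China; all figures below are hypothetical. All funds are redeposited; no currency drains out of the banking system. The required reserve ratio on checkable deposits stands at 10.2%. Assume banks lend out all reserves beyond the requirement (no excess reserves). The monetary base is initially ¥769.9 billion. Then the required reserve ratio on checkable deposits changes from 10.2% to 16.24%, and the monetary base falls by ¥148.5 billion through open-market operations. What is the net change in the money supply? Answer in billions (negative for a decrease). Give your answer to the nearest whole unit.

Before: m₁ = 1 / (0.102) ≈ 9.8039, MB₁ = 769.9, so M₁ = 9.8039 × 769.9 ≈ 7548.0226 billion.
After: m₂ = 1 / (0.1624) ≈ 6.1576, MB₂ = 769.9 − 148.5 = 621.4, so M₂ = 6.1576 × 621.4 ≈ 3826.3326 billion.
ΔM = M₂ − M₁ = 3826.3326 − 7548.0226 = -3721.69 billion.

-3722 billion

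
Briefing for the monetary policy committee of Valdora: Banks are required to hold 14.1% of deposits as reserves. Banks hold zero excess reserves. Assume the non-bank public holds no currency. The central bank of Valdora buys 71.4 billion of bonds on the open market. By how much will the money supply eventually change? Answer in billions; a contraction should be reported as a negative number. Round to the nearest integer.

The simple money multiplier is m = 1/rr = 1/0.141 ≈ 7.0922.
An open-market purchase increases the monetary base by 71.4 billion, so ΔM = m × ΔMB = 7.0922 × 71.4 ≈ 506.3831 billion.

506 billion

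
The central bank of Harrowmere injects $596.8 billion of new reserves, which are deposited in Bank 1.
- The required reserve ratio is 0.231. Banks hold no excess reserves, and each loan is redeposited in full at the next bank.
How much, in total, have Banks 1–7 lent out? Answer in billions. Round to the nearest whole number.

$1671 billion

Bank i lends (1 − rr)^i of the original deposit: Bank 1 lends 596.8·0.7690 = 458.9392, Bank 2 lends 596.8·0.7690² ≈ 352.9242, and so on.
Summing a geometric series: total = 596.8·[0.7690·(1 − 0.7690^7) / (1 − 0.7690)] ≈ 1670.7931 billion.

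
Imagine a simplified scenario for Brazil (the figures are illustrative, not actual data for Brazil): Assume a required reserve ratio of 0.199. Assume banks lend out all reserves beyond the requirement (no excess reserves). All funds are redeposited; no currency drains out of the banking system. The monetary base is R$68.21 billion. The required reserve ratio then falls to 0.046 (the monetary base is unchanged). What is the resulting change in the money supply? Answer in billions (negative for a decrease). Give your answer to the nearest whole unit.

Initially m₁ = 1 / (0.199) ≈ 5.0251, so M₁ = 5.0251 × 68.21 ≈ 342.7621 billion.
After the change m₂ = 1 / (0.046) ≈ 21.7391, so M₂ = 21.7391 × 68.21 ≈ 1482.824 billion.
ΔM = M₂ − M₁ = 1482.824 − 342.7621 = 1140.0619 billion.

R$1140 billion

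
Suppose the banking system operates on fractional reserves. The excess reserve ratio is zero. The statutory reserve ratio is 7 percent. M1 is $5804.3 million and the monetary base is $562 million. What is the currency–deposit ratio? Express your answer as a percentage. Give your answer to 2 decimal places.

Using m = M/MB = 5804.3/562 ≈ 10.327936. From m = (1 + c)/(c + rr + e), rearranging gives 1 + c = m·(c + rr + e), so c·(1 − m) = m·(rr + e) − 1.
Hence c = [m·(rr + e) − 1]/(1 − m) = [10.327936 × (0.07 + 0) − 1] / (1 − 10.327936) ≈ 0.029701.

2.97%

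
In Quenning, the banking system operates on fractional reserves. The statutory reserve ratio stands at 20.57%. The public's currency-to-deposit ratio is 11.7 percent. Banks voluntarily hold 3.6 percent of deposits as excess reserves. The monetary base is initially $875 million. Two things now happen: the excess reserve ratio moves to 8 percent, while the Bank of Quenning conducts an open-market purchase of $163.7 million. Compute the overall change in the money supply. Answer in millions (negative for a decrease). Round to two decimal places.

$156.35 million

Before: m₁ = (1 + 0.117) / (0.2057 + 0.036 + 0.117) ≈ 3.1140229, MB₁ = 875, so M₁ = 3.1140229 × 875 ≈ 2724.77 million.
After: m₂ = (1 + 0.117) / (0.2057 + 0.08 + 0.117) ≈ 2.7737770, MB₂ = 875 + 163.7 = 1038.7, so M₂ = 2.7737770 × 1038.7 ≈ 2881.1222 million.
ΔM = M₂ − M₁ = 2881.1222 − 2724.77 = 156.3522 million.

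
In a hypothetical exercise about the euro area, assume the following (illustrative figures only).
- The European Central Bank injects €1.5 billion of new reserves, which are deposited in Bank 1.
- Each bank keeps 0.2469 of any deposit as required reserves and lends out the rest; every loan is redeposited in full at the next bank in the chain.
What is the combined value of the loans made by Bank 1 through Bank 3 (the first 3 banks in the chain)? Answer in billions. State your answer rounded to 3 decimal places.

€2.621 billion

Bank i lends (1 − rr)^i of the original deposit: Bank 1 lends 1.5·0.7531 ≈ 1.1297, Bank 2 lends 1.5·0.7531² ≈ 0.8507, and so on.
Summing a geometric series: total = 1.5·[0.7531·(1 − 0.7531^3) / (1 − 0.7531)] ≈ 2.6211 billion.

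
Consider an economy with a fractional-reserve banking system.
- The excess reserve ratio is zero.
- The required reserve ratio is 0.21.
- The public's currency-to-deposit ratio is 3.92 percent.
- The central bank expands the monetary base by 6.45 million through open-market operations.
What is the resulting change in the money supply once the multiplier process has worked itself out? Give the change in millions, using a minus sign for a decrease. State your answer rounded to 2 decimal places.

26.90 million

The money multiplier is m = (1 + c) / (rr + c) = (1 + 0.0392) / (0.21 + 0.0392) ≈ 4.1701.
The purchase adds 6.45 million of base, so ΔM = m × ΔMB = 4.1701 × (+6.45) ≈ 26.8971 million.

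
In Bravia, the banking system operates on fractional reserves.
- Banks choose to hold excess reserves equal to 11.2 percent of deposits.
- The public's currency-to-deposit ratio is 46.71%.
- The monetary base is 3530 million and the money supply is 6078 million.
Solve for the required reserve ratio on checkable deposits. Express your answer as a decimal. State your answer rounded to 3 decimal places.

0.273

Using m = M/MB = 6078/3530 ≈ 1.721813. Since m = (1 + c)/(c + rr + e), the denominator satisfies c + rr + e = (1 + c)/m = (1 + 0.4671) / 1.721813 ≈ 0.852067.
With c = 0.4671 and e = 0.112, the required reserve ratio on checkable deposits is 0.852067 − 0.4671 − 0.112 = 0.272967.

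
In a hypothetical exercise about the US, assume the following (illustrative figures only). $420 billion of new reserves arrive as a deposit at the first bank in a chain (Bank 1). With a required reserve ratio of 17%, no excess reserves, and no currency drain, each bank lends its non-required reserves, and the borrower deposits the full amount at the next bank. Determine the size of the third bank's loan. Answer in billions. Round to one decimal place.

Each bank lends a fraction (1 − rr) = 0.8300 of the deposit it receives, so Bank 3 receives 420·0.8300^2 and lends 420·0.8300^3 ≈ 240.1505 billion.

$240.2 billion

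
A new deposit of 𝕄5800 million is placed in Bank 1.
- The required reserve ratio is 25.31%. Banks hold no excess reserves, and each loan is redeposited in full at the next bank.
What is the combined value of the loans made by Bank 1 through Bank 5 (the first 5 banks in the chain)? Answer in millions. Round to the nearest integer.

𝕄13137 million

Bank i lends (1 − rr)^i of the original deposit: Bank 1 lends 5800·0.7469 = 4332.0200, Bank 2 lends 5800·0.7469² ≈ 3235.5857, and so on.
Summing a geometric series: total = 5800·[0.7469·(1 − 0.7469^5) / (1 − 0.7469)] ≈ 13137.4238 million.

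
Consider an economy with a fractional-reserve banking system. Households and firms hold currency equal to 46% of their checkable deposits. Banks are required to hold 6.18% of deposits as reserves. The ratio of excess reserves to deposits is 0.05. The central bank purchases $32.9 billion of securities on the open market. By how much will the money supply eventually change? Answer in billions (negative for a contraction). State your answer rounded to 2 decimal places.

$84.00 billion

The money multiplier is m = (1 + c) / (rr + e + c) = (1 + 0.46) / (0.0618 + 0.05 + 0.46) ≈ 2.55334.
The purchase adds 32.9 billion of base, so ΔM = m × ΔMB = 2.55334 × (+32.9) ≈ 84.0049 billion.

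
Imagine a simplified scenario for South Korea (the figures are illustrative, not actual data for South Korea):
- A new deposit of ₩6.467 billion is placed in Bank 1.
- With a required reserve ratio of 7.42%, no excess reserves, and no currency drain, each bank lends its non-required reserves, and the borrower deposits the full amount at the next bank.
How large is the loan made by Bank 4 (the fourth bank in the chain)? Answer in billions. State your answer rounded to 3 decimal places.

₩4.751 billion

Each bank lends a fraction (1 − rr) = 0.9258 of the deposit it receives, so Bank 4 receives 6.467·0.9258^3 and lends 6.467·0.9258^4 ≈ 4.7509 billion.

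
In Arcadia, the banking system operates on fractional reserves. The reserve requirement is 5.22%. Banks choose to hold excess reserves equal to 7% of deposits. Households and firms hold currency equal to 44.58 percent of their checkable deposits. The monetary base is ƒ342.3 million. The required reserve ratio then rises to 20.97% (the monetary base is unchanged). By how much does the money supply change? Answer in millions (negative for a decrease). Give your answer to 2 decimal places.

-189.15 million

Initially m₁ = (1 + 0.4458) / (0.0522 + 0.07 + 0.4458) ≈ 2.545423, so M₁ = 2.545423 × 342.3 ≈ 871.2983 million.
After the change m₂ = (1 + 0.4458) / (0.2097 + 0.07 + 0.4458) ≈ 1.992833, so M₂ = 1.992833 × 342.3 ≈ 682.1467 million.
ΔM = M₂ − M₁ = 682.1467 − 871.2983 = -189.1516 million.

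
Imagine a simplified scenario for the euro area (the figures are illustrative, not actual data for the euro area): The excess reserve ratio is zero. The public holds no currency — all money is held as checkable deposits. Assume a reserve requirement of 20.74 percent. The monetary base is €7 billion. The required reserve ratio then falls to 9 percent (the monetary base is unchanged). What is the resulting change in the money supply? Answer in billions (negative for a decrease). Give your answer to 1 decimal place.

€44.0 billion

Initially m₁ = 1 / (0.2074) ≈ 4.8216, so M₁ = 4.8216 × 7 = 33.7512 billion.
After the change m₂ = 1 / (0.09) ≈ 11.1111, so M₂ = 11.1111 × 7 = 77.7777 billion.
ΔM = M₂ − M₁ = 77.7777 − 33.7512 = 44.0265 billion.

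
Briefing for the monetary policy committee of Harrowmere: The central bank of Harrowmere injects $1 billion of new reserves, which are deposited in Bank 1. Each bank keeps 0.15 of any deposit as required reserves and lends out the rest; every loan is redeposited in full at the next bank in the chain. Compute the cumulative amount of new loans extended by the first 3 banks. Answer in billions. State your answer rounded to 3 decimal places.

Bank i lends (1 − rr)^i of the original deposit: Bank 1 lends 1·0.8500 = 0.8500, Bank 2 lends 1·0.8500² = 0.7225, and so on.
Summing a geometric series: total = 1·[0.8500·(1 − 0.8500^3) / (1 − 0.8500)] ≈ 2.1866 billion.

$2.187 billion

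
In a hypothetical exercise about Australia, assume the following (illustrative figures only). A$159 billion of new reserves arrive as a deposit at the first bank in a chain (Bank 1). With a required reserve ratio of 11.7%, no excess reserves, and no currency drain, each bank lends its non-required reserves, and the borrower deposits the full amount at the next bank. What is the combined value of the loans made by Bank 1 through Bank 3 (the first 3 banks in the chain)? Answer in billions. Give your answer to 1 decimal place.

A$373.8 billion

Bank i lends (1 − rr)^i of the original deposit: Bank 1 lends 159·0.8830 = 140.3970, Bank 2 lends 159·0.8830² ≈ 123.9706, and so on.
Summing a geometric series: total = 159·[0.8830·(1 − 0.8830^3) / (1 − 0.8830)] ≈ 373.8335 billion.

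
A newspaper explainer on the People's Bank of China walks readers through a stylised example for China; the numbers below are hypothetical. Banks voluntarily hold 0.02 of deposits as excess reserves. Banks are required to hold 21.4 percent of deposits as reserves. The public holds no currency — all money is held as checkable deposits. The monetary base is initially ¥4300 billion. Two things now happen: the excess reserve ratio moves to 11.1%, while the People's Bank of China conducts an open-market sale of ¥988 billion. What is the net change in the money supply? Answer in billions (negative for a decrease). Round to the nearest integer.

Before: m₁ = 1 / (0.214 + 0.02) ≈ 4.27350, MB₁ = 4300, so M₁ = 4.27350 × 4300 = 18376.05 billion.
After: m₂ = 1 / (0.214 + 0.111) ≈ 3.07692, MB₂ = 4300 − 988 = 3312, so M₂ = 3.07692 × 3312 ≈ 10190.759 billion.
ΔM = M₂ − M₁ = 10190.759 − 18376.05 = -8185.291 billion.

-8185 billion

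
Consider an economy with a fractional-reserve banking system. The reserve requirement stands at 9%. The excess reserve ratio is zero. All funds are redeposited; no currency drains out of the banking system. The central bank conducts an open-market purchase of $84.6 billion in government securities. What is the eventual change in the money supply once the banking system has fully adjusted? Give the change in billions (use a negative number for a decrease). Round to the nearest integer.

$940 billion

The simple money multiplier is m = 1/rr = 1/0.09 ≈ 11.1111.
An open-market purchase increases the monetary base by 84.6 billion, so ΔM = m × ΔMB = 11.1111 × 84.6 ≈ 939.9991 billion.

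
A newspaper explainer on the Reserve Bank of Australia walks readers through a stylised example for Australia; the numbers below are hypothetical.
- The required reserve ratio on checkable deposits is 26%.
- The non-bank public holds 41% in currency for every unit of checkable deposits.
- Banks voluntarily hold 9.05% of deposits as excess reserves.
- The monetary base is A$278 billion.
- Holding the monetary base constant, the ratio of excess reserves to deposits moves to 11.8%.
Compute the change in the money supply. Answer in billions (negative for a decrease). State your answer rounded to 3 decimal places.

-17.988 billion

Initially m₁ = (1 + 0.41) / (0.26 + 0.0905 + 0.41) ≈ 1.8540434, so M₁ = 1.8540434 × 278 ≈ 515.4241 billion.
After the change m₂ = (1 + 0.41) / (0.26 + 0.118 + 0.41) ≈ 1.7893401, so M₂ = 1.7893401 × 278 ≈ 497.4365 billion.
ΔM = M₂ − M₁ = 497.4365 − 515.4241 = -17.9876 billion.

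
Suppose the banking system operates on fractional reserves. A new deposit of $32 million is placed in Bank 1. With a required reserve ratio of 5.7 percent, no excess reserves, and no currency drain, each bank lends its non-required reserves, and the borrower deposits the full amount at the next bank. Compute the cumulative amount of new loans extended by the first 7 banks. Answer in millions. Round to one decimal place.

$178.4 million

Bank i lends (1 − rr)^i of the original deposit: Bank 1 lends 32·0.9430 = 30.1760, Bank 2 lends 32·0.9430² ≈ 28.4560, and so on.
Summing a geometric series: total = 32·[0.9430·(1 − 0.9430^7) / (1 − 0.9430)] ≈ 178.3538 million.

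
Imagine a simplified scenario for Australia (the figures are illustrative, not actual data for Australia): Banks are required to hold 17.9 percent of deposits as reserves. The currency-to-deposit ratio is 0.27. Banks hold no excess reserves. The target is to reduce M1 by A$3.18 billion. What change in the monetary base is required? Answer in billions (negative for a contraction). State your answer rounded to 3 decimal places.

-1.124 billion

The money multiplier is m = (1 + c) / (rr + c) = (1 + 0.27) / (0.179 + 0.27) ≈ 2.82851.
ΔMB = ΔM / m = (−3.18) / 2.82851 ≈ -1.1243 billion.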